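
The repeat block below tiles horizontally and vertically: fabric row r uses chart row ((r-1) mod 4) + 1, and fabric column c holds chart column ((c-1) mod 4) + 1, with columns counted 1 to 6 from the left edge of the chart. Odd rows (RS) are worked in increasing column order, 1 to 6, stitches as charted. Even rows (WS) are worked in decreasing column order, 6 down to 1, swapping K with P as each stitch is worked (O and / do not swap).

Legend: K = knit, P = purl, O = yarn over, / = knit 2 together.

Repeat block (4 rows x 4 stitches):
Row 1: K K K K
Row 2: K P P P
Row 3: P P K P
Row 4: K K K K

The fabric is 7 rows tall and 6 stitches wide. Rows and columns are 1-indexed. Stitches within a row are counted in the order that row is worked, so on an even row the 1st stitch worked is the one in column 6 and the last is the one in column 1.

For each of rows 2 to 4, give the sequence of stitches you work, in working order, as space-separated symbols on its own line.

Result:
K P K K K P
P P K P P P
P P P P P P

Derivation:
Row 2: chart row 2, WS - tiled (columns 1-6): K P P P K P; work from column 6 back to 1 with K<->P swapped.
Row 3: chart row 3, RS - tile across columns 1-6 and work as-is.
Row 4: chart row 4, WS - tiled (columns 1-6): K K K K K K; work from column 6 back to 1 with K<->P swapped.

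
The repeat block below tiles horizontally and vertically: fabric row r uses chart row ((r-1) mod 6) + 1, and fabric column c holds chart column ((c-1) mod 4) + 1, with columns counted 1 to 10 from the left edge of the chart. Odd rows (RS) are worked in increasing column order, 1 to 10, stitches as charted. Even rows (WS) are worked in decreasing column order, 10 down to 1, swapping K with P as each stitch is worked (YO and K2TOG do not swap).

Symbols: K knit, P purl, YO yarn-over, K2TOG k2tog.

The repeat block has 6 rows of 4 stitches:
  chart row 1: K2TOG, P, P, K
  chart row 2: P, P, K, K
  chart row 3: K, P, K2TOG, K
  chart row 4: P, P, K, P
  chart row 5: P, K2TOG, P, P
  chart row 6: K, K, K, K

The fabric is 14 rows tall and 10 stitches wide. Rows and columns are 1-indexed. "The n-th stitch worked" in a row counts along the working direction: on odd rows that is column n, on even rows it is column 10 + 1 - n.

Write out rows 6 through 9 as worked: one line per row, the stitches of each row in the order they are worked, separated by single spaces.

Row 6: chart row 6, WS - tiled (columns 1-10): K K K K K K K K K K; work from column 10 back to 1 with K<->P swapped.
Row 7: chart row 1, RS - tile across columns 1-10 and work as-is.
Row 8: chart row 2, WS - tiled (columns 1-10): P P K K P P K K P P; work from column 10 back to 1 with K<->P swapped.
Row 9: chart row 3, RS - tile across columns 1-10 and work as-is.

Result:
P P P P P P P P P P
K2TOG P P K K2TOG P P K K2TOG P
K K P P K K P P K K
K P K2TOG K K P K2TOG K K P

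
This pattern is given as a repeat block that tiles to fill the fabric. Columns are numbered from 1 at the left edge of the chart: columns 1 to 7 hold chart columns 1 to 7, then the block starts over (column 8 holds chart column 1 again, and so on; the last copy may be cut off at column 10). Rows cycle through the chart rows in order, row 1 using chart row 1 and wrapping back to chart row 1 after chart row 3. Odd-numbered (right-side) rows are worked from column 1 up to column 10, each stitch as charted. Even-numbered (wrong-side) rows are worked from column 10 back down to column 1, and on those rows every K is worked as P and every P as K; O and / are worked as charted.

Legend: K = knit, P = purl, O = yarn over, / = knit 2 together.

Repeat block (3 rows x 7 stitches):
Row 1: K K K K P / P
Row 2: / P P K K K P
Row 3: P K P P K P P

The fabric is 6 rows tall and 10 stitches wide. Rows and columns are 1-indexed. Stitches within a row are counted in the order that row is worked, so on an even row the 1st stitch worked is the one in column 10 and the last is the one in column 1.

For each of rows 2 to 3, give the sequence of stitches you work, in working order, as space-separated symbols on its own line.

Row 2: chart row 2, WS - tiled (columns 1-10): / P P K K K P / P P; work from column 10 back to 1 with K<->P swapped.
Row 3: chart row 3, RS - tile across columns 1-10 and work as-is.

Result:
K K / K P P P K K /
P K P P K P P P K P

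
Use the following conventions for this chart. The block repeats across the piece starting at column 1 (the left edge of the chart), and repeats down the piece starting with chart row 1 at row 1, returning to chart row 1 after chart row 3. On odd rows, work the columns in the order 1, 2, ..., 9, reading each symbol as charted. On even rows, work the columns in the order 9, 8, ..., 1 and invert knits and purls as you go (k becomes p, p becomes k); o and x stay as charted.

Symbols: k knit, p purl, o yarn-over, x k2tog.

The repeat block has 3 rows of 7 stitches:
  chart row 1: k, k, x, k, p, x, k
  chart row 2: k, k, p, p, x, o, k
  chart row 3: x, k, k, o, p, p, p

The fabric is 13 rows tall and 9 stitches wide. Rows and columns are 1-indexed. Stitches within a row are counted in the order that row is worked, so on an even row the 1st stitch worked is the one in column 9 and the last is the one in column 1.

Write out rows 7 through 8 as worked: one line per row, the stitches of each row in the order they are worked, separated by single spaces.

== ROWS AS WORKED ==
k k x k p x k k k
p p p o x k k p p

Derivation:
Row 7: chart row 1, RS - tile across columns 1-9 and work as-is.
Row 8: chart row 2, WS - tiled (columns 1-9): k k p p x o k k k; work from column 9 back to 1 with k<->p swapped.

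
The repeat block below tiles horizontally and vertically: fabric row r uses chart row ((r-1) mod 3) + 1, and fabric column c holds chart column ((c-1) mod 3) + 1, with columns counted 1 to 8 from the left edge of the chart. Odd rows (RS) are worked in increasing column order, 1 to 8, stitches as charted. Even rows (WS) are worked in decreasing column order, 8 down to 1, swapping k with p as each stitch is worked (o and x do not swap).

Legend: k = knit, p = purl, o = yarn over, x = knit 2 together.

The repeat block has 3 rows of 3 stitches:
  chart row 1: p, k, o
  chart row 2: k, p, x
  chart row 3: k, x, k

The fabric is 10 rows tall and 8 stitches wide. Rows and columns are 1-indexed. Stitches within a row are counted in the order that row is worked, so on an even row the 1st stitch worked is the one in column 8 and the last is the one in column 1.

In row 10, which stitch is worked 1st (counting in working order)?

Row 10: (10-1) mod 3 = 0, so use chart row 1. Even row -> WS.
Chart row 1 tiled across columns 1-8: p k o p k o p k
WS row: flip the tiled sequence (start at column 8) and apply k<->p; o and x stay.
Row 10 as worked: p k o p k o p k
The 1st stitch worked is p.

== STITCH ==
p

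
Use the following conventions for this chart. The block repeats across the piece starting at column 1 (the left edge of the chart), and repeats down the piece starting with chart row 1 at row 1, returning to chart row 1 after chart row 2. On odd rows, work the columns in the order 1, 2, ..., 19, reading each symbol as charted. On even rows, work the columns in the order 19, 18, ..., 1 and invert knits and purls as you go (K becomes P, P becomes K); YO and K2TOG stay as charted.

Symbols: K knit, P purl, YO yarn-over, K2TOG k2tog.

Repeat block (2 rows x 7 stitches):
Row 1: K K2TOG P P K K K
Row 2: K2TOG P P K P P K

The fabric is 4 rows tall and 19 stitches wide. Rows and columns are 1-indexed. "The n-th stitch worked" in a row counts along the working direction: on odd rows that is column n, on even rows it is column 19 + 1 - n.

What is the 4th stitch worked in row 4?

Result:
K

Derivation:
Row 4: (4-1) mod 2 = 1, so use chart row 2. Even row -> WS.
Chart row 2 tiled across columns 1-19: K2TOG P P K P P K K2TOG P P K P P K K2TOG P P K P
WS row: flip the tiled sequence (start at column 19) and apply K<->P; YO and K2TOG stay.
Row 4 as worked: K P K K K2TOG P K K P K K K2TOG P K K P K K K2TOG
The 4th stitch worked is K.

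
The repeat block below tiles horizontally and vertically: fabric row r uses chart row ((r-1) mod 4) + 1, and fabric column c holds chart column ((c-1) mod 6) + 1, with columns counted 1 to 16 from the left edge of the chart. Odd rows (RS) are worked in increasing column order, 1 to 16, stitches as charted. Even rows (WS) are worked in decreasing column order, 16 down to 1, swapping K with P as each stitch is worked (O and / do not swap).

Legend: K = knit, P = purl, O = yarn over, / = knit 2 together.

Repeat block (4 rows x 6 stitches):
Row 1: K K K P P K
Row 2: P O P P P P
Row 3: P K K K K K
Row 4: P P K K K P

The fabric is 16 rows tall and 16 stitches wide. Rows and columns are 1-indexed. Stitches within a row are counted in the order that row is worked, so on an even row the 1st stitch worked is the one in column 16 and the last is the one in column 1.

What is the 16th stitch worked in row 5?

Row 5 uses chart row ((5-1) mod 4)+1 = 1. Row 5 is odd, so RS.
Chart row 1 tiled across columns 1-16: K K K P P K K K K P P K K K K P
Right side: take the tiled row as-is (worked left to right from column 1).
The 16th stitch worked is P.

== STITCH ==
P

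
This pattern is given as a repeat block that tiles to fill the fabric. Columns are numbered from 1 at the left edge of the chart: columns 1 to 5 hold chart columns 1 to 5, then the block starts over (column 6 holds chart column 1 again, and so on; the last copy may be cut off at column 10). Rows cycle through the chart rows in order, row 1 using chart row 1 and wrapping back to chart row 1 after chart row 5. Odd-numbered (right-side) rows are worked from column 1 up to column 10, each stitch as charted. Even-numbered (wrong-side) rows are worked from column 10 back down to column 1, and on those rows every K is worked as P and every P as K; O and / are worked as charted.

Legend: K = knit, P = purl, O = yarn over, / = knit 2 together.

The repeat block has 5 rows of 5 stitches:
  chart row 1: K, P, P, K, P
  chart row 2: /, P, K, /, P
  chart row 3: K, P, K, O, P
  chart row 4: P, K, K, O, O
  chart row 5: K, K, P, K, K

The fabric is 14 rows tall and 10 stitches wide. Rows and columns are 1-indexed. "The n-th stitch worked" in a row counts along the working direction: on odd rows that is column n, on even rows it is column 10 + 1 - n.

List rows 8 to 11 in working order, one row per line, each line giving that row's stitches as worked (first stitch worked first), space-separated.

== ROWS AS WORKED ==
K O P K P K O P K P
P K K O O P K K O O
P P K P P P P K P P
K P P K P K P P K P

Derivation:
Row 8: chart row 3, WS - tiled (columns 1-10): K P K O P K P K O P; work from column 10 back to 1 with K<->P swapped.
Row 9: chart row 4, RS - tile across columns 1-10 and work as-is.
Row 10: chart row 5, WS - tiled (columns 1-10): K K P K K K K P K K; work from column 10 back to 1 with K<->P swapped.
Row 11: chart row 1, RS - tile across columns 1-10 and work as-is.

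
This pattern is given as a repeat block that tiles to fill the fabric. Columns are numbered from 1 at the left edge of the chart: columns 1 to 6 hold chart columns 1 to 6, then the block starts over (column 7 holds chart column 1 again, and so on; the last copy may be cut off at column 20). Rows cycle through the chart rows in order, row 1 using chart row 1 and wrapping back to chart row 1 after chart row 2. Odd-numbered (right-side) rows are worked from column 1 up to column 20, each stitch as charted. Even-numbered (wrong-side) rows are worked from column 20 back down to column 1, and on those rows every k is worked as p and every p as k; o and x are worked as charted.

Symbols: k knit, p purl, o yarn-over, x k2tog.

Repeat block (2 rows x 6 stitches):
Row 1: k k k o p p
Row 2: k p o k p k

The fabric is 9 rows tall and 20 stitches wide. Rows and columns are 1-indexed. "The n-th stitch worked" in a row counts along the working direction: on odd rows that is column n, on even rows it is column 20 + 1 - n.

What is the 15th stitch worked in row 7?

Stitch:
k

Derivation:
For row 7: chart row = ((7-1) mod 2) + 1 = 1; this is a RS (odd) row.
Chart row 1 tiled across columns 1-20: k k k o p p k k k o p p k k k o p p k k
RS: work column 1 to column 20, symbols as charted — the tiled row is the row as worked.
Counting 15 along the worked row gives k.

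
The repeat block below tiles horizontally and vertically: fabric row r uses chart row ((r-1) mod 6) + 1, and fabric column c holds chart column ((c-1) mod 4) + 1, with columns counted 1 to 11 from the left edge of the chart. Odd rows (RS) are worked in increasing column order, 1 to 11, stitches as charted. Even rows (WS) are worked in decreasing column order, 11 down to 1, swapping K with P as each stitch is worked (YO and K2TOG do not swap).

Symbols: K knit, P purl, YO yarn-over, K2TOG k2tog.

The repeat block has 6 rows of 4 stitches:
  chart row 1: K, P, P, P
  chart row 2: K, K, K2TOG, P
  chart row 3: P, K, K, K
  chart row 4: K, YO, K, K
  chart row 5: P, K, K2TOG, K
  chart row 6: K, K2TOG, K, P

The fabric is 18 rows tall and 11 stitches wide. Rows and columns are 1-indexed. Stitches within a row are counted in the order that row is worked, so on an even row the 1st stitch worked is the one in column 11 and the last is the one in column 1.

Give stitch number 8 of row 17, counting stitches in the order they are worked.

== STITCH ==
K

Derivation:
Row 17 uses chart row ((17-1) mod 6)+1 = 5. Row 17 is odd, so RS.
Chart row 5 tiled across columns 1-11: P K K2TOG K P K K2TOG K P K K2TOG
RS row: no reversal, no swap; stitch n worked = column n.
Counting 8 along the worked row gives K.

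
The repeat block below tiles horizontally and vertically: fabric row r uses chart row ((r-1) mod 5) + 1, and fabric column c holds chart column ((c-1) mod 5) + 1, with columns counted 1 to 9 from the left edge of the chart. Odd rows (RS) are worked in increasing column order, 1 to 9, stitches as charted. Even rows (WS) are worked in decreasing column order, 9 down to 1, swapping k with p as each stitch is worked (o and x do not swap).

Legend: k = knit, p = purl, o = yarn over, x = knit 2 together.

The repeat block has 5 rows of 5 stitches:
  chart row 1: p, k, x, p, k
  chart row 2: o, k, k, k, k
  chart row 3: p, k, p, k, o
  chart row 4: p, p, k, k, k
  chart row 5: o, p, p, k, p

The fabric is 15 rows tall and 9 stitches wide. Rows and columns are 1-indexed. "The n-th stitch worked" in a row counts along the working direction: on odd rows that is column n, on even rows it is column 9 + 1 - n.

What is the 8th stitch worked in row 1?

Row 1: (1-1) mod 5 = 0, so use chart row 1. Odd row -> RS.
Chart row 1 tiled across columns 1-9: p k x p k p k x p
RS: work column 1 to column 9, symbols as charted — the tiled row is the row as worked.
Counting 8 along the worked row gives x.

Stitch:
x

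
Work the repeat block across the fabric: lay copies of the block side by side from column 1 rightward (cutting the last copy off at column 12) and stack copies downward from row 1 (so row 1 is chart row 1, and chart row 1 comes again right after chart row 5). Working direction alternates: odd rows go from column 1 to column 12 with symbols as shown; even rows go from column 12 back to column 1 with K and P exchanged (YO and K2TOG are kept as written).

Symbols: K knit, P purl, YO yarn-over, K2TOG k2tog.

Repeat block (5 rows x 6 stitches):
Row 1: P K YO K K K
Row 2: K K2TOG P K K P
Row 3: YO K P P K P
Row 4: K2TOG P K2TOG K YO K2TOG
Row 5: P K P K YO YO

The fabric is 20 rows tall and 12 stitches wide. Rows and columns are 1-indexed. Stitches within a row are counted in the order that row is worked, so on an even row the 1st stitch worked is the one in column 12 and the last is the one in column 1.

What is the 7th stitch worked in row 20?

== STITCH ==
YO

Derivation:
Row 20: (20-1) mod 5 = 4, so use chart row 5. Even row -> WS.
Chart row 5 tiled across columns 1-12: P K P K YO YO P K P K YO YO
Wrong side: read the tiled row from column 12 down to 1 and exchange K with P (leave YO, K2TOG).
Row 20 as worked: YO YO P K P K YO YO P K P K
Counting 7 along the worked row gives YO.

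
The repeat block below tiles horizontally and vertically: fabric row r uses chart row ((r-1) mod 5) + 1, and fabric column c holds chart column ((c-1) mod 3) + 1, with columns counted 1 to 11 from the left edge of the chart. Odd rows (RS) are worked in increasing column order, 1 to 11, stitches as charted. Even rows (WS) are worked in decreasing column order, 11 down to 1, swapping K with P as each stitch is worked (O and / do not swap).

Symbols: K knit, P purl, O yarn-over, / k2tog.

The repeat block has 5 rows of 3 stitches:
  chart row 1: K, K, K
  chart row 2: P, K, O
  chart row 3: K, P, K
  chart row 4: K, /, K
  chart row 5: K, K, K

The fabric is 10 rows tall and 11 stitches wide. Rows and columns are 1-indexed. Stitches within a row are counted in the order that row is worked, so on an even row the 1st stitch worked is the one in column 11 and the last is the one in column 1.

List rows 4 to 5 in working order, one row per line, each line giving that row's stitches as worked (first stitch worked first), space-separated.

Row 4: chart row 4, WS - tiled (columns 1-11): K / K K / K K / K K /; work from column 11 back to 1 with K<->P swapped.
Row 5: chart row 5, RS - tile across columns 1-11 and work as-is.

Rows as worked:
/ P P / P P / P P / P
K K K K K K K K K K K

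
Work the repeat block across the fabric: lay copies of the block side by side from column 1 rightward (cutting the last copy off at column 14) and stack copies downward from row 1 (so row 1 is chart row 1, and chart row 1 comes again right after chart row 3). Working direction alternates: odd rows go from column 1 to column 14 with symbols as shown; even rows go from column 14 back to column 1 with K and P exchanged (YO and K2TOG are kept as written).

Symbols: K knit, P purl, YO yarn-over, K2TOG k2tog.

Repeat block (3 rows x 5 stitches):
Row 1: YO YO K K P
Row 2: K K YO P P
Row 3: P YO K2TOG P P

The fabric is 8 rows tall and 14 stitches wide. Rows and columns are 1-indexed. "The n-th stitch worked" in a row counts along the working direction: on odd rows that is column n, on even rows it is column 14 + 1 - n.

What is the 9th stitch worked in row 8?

Row 8: (8-1) mod 3 = 1, so use chart row 2. Even row -> WS.
Chart row 2 tiled across columns 1-14: K K YO P P K K YO P P K K YO P
Wrong side: read the tiled row from column 14 down to 1 and exchange K with P (leave YO, K2TOG).
Row 8 as worked: K YO P P K K YO P P K K YO P P
The 9th stitch worked is P.

Stitch:
P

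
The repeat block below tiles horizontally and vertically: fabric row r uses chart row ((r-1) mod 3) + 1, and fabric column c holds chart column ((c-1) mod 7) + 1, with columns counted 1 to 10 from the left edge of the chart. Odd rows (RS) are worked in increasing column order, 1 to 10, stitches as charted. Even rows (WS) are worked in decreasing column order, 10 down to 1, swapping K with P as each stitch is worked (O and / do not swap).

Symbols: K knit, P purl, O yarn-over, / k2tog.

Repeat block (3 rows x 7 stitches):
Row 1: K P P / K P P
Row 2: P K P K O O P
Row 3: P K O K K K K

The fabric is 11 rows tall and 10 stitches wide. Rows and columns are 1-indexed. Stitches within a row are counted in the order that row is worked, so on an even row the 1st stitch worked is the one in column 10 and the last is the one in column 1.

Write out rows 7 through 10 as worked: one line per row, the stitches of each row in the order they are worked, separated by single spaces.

Row 7: chart row 1, RS - tile across columns 1-10 and work as-is.
Row 8: chart row 2, WS - tiled (columns 1-10): P K P K O O P P K P; work from column 10 back to 1 with K<->P swapped.
Row 9: chart row 3, RS - tile across columns 1-10 and work as-is.
Row 10: chart row 1, WS - tiled (columns 1-10): K P P / K P P K P P; work from column 10 back to 1 with K<->P swapped.

== ROWS AS WORKED ==
K P P / K P P K P P
K P K K O O P K P K
P K O K K K K P K O
K K P K K P / K K P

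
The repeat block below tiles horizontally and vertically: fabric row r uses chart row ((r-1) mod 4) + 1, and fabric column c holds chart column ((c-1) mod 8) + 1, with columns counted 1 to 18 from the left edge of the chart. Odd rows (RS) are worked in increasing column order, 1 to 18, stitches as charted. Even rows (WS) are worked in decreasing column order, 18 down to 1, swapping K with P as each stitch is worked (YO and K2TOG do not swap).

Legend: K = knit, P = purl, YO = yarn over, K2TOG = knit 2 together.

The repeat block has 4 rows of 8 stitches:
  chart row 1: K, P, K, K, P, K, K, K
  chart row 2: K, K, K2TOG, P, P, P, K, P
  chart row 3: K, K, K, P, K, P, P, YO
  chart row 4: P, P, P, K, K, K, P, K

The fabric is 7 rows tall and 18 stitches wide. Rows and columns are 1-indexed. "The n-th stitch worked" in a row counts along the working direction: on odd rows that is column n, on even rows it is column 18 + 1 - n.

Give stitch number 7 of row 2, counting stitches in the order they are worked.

== STITCH ==
K

Derivation:
For row 2: chart row = ((2-1) mod 4) + 1 = 2; this is a WS (even) row.
Chart row 2 tiled across columns 1-18: K K K2TOG P P P K P K K K2TOG P P P K P K K
WS: work from column 18 back to column 1 (reverse the tiled row), swapping K<->P (YO and K2TOG unchanged).
Row 2 as worked: P P K P K K K K2TOG P P K P K K K K2TOG P P
Counting 7 along the worked row gives K.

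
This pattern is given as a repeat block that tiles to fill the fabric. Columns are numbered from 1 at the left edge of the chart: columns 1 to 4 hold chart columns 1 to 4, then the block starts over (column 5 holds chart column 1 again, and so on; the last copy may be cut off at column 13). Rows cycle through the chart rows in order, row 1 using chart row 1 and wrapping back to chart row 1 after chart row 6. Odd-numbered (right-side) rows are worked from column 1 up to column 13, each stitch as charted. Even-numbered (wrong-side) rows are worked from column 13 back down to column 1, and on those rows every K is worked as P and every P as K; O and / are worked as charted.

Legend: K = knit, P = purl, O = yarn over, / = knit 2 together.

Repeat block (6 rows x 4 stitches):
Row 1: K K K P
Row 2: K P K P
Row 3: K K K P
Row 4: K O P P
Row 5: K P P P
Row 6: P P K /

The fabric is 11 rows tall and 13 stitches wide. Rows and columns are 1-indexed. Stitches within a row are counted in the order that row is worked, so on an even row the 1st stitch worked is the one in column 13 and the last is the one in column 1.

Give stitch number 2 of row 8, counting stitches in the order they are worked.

Result:
K

Derivation:
For row 8: chart row = ((8-1) mod 6) + 1 = 2; this is a WS (even) row.
Chart row 2 tiled across columns 1-13: K P K P K P K P K P K P K
Wrong side: read the tiled row from column 13 down to 1 and exchange K with P (leave O, /).
Row 8 as worked: P K P K P K P K P K P K P
The 2nd stitch worked is K.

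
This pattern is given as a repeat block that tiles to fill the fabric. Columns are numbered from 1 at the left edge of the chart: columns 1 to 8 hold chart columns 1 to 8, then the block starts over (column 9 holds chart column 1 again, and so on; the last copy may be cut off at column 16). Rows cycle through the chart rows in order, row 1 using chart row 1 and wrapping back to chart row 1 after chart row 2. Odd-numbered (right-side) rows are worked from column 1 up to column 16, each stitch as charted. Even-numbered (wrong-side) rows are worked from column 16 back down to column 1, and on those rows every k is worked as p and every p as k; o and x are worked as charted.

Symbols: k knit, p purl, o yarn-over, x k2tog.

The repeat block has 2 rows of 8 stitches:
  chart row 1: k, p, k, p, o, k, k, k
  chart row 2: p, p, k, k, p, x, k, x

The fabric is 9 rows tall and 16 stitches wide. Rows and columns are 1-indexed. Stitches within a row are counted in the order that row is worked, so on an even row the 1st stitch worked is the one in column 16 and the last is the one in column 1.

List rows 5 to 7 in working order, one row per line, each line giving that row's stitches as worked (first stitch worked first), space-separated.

Result:
k p k p o k k k k p k p o k k k
x p x k p p k k x p x k p p k k
k p k p o k k k k p k p o k k k

Derivation:
Row 5: chart row 1, RS - tile across columns 1-16 and work as-is.
Row 6: chart row 2, WS - tiled (columns 1-16): p p k k p x k x p p k k p x k x; work from column 16 back to 1 with k<->p swapped.
Row 7: chart row 1, RS - tile across columns 1-16 and work as-is.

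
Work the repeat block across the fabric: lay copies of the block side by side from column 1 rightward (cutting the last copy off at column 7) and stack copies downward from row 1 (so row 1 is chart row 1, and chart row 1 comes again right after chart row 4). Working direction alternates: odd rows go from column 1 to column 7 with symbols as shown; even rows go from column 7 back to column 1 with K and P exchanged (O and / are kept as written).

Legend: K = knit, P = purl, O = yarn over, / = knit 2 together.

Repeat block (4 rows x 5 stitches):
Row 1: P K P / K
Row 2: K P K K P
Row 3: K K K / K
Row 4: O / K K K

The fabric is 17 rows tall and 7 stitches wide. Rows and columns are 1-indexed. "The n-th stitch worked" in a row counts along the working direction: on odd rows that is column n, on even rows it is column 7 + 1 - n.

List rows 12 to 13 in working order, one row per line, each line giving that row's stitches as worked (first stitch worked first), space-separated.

Row 12: chart row 4, WS - tiled (columns 1-7): O / K K K O /; work from column 7 back to 1 with K<->P swapped.
Row 13: chart row 1, RS - tile across columns 1-7 and work as-is.

Rows as worked:
/ O P P P / O
P K P / K P K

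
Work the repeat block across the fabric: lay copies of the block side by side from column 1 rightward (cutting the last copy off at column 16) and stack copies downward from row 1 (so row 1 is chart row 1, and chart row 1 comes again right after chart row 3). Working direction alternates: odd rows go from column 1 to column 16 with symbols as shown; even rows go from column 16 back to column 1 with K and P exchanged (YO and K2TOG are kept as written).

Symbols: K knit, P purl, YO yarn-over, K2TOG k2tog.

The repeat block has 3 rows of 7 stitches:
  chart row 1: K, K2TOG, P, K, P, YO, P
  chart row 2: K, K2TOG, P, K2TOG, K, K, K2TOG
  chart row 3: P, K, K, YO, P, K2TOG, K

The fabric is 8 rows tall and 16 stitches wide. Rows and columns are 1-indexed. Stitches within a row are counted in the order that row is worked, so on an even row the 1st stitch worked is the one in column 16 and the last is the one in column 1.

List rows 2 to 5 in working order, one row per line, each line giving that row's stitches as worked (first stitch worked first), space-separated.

Rows as worked:
K2TOG P K2TOG P P K2TOG K K2TOG P K2TOG P P K2TOG K K2TOG P
P K K YO P K2TOG K P K K YO P K2TOG K P K
K2TOG P K YO K P K K2TOG P K YO K P K K2TOG P
K K2TOG P K2TOG K K K2TOG K K2TOG P K2TOG K K K2TOG K K2TOG

Derivation:
Row 2: chart row 2, WS - tiled (columns 1-16): K K2TOG P K2TOG K K K2TOG K K2TOG P K2TOG K K K2TOG K K2TOG; work from column 16 back to 1 with K<->P swapped.
Row 3: chart row 3, RS - tile across columns 1-16 and work as-is.
Row 4: chart row 1, WS - tiled (columns 1-16): K K2TOG P K P YO P K K2TOG P K P YO P K K2TOG; work from column 16 back to 1 with K<->P swapped.
Row 5: chart row 2, RS - tile across columns 1-16 and work as-is.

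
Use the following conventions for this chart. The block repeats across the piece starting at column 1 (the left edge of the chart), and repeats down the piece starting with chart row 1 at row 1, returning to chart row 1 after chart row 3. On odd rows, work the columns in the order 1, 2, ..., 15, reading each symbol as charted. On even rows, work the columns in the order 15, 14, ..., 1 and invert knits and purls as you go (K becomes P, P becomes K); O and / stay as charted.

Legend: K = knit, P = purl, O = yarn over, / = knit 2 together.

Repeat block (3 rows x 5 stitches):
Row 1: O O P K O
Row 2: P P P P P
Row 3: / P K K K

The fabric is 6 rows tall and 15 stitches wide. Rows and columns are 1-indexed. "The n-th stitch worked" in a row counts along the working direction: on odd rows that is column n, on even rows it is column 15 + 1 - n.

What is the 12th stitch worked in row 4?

Stitch:
P

Derivation:
Row 4 uses chart row ((4-1) mod 3)+1 = 1. Row 4 is even, so WS.
Chart row 1 tiled across columns 1-15: O O P K O O O P K O O O P K O
WS: work from column 15 back to column 1 (reverse the tiled row), swapping K<->P (O and / unchanged).
Row 4 as worked: O P K O O O P K O O O P K O O
Counting 12 along the worked row gives P.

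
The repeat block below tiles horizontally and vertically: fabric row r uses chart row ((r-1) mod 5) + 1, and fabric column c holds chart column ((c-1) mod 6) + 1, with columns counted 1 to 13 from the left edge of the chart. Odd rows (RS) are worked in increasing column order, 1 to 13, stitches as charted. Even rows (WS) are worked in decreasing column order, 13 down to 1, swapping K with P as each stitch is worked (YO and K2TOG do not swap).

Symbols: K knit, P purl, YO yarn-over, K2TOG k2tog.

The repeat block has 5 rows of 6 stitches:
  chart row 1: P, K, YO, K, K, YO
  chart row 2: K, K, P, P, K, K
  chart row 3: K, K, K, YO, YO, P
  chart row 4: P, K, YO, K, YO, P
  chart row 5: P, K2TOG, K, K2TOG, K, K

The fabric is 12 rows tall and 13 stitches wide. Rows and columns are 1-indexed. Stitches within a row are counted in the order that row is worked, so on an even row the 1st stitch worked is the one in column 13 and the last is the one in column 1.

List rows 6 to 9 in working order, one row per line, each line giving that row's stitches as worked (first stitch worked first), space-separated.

Row 6: chart row 1, WS - tiled (columns 1-13): P K YO K K YO P K YO K K YO P; work from column 13 back to 1 with K<->P swapped.
Row 7: chart row 2, RS - tile across columns 1-13 and work as-is.
Row 8: chart row 3, WS - tiled (columns 1-13): K K K YO YO P K K K YO YO P K; work from column 13 back to 1 with K<->P swapped.
Row 9: chart row 4, RS - tile across columns 1-13 and work as-is.

Rows as worked:
K YO P P YO P K YO P P YO P K
K K P P K K K K P P K K K
P K YO YO P P P K YO YO P P P
P K YO K YO P P K YO K YO P P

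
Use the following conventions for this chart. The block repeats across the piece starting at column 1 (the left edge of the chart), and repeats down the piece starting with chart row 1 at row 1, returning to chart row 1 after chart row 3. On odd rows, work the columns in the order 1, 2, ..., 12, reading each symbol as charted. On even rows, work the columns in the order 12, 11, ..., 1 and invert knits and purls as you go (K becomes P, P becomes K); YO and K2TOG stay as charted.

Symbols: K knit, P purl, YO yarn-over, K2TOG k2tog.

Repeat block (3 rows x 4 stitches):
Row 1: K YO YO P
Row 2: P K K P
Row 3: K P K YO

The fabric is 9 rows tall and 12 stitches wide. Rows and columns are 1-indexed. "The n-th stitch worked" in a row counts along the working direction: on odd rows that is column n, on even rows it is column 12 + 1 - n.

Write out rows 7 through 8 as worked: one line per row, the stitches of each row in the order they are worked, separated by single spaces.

Result:
K YO YO P K YO YO P K YO YO P
K P P K K P P K K P P K

Derivation:
Row 7: chart row 1, RS - tile across columns 1-12 and work as-is.
Row 8: chart row 2, WS - tiled (columns 1-12): P K K P P K K P P K K P; work from column 12 back to 1 with K<->P swapped.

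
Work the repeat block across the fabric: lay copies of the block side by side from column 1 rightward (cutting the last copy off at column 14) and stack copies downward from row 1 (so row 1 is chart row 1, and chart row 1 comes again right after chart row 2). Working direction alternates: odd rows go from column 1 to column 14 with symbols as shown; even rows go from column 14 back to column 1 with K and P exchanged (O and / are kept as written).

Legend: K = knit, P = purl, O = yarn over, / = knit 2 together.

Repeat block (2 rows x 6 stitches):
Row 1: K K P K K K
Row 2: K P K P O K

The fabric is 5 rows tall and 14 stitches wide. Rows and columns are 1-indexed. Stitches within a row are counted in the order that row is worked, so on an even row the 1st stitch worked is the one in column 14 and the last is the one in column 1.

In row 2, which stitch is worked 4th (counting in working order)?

Row 2: (2-1) mod 2 = 1, so use chart row 2. Even row -> WS.
Chart row 2 tiled across columns 1-14: K P K P O K K P K P O K K P
Wrong side: read the tiled row from column 14 down to 1 and exchange K with P (leave O, /).
Row 2 as worked: K P P O K P K P P O K P K P
Counting 4 along the worked row gives O.

== STITCH ==
O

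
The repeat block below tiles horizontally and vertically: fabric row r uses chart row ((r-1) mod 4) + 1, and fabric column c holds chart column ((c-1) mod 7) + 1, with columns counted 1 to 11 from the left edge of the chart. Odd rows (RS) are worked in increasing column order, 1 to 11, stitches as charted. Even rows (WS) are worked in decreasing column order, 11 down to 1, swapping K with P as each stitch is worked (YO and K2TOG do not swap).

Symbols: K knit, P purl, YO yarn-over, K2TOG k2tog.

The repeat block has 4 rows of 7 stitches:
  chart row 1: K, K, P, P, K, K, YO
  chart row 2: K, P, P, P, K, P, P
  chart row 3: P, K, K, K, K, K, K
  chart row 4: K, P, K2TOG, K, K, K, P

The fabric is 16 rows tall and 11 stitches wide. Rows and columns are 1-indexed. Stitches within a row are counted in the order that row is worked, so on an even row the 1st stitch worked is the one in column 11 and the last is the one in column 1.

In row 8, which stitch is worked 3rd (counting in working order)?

Stitch:
K

Derivation:
Row 8 uses chart row ((8-1) mod 4)+1 = 4. Row 8 is even, so WS.
Chart row 4 tiled across columns 1-11: K P K2TOG K K K P K P K2TOG K
Wrong side: read the tiled row from column 11 down to 1 and exchange K with P (leave YO, K2TOG).
Row 8 as worked: P K2TOG K P K P P P K2TOG K P
Counting 3 along the worked row gives K.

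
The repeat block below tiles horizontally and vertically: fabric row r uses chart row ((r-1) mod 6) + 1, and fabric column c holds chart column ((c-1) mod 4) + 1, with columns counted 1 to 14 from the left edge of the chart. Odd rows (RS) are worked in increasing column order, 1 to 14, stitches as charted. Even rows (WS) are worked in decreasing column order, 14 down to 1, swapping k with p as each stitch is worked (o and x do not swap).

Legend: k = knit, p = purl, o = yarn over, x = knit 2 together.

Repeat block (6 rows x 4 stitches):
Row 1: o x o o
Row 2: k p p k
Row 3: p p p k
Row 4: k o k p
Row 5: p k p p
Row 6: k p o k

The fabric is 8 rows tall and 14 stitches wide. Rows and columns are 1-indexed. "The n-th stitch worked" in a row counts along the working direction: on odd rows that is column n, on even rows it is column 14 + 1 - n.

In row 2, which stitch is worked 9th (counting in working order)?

Result:
k

Derivation:
Row 2 uses chart row ((2-1) mod 6)+1 = 2. Row 2 is even, so WS.
Chart row 2 tiled across columns 1-14: k p p k k p p k k p p k k p
WS row: flip the tiled sequence (start at column 14) and apply k<->p; o and x stay.
Row 2 as worked: k p p k k p p k k p p k k p
The 9th stitch worked is k.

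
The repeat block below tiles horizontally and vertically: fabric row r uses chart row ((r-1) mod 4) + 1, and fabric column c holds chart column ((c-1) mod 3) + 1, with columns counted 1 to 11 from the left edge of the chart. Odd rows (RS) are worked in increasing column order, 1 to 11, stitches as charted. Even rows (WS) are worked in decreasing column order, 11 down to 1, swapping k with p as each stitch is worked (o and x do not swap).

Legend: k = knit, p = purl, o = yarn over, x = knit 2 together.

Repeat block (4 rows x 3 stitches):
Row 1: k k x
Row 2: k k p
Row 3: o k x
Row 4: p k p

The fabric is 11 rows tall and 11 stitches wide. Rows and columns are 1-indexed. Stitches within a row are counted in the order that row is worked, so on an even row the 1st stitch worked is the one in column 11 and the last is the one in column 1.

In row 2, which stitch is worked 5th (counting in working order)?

For row 2: chart row = ((2-1) mod 4) + 1 = 2; this is a WS (even) row.
Chart row 2 tiled across columns 1-11: k k p k k p k k p k k
Wrong side: read the tiled row from column 11 down to 1 and exchange k with p (leave o, x).
Row 2 as worked: p p k p p k p p k p p
Counting 5 along the worked row gives p.

Result:
p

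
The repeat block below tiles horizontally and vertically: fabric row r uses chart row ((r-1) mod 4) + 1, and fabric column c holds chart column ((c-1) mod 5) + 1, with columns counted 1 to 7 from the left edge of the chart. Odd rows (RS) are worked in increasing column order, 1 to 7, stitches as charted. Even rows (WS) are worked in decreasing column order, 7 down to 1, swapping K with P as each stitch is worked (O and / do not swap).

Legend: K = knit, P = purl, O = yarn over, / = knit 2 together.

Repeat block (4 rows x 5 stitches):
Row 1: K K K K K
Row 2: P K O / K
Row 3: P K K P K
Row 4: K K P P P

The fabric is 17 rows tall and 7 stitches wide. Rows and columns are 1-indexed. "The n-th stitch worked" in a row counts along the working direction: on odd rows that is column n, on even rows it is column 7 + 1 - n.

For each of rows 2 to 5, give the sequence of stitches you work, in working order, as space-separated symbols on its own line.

Rows as worked:
P K P / O P K
P K K P K P K
P P K K K P P
K K K K K K K

Derivation:
Row 2: chart row 2, WS - tiled (columns 1-7): P K O / K P K; work from column 7 back to 1 with K<->P swapped.
Row 3: chart row 3, RS - tile across columns 1-7 and work as-is.
Row 4: chart row 4, WS - tiled (columns 1-7): K K P P P K K; work from column 7 back to 1 with K<->P swapped.
Row 5: chart row 1, RS - tile across columns 1-7 and work as-is.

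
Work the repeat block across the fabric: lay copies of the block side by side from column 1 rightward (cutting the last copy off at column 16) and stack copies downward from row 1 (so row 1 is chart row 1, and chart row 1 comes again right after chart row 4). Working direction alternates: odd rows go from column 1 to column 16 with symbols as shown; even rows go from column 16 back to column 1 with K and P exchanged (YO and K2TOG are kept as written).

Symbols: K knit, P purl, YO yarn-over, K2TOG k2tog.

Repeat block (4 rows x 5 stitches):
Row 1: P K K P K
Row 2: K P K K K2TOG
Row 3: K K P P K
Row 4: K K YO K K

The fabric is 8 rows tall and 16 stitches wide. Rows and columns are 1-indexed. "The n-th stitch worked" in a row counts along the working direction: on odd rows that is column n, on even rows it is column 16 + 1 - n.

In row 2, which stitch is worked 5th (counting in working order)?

For row 2: chart row = ((2-1) mod 4) + 1 = 2; this is a WS (even) row.
Chart row 2 tiled across columns 1-16: K P K K K2TOG K P K K K2TOG K P K K K2TOG K
WS: work from column 16 back to column 1 (reverse the tiled row), swapping K<->P (YO and K2TOG unchanged).
Row 2 as worked: P K2TOG P P K P K2TOG P P K P K2TOG P P K P
Counting 5 along the worked row gives K.

== STITCH ==
K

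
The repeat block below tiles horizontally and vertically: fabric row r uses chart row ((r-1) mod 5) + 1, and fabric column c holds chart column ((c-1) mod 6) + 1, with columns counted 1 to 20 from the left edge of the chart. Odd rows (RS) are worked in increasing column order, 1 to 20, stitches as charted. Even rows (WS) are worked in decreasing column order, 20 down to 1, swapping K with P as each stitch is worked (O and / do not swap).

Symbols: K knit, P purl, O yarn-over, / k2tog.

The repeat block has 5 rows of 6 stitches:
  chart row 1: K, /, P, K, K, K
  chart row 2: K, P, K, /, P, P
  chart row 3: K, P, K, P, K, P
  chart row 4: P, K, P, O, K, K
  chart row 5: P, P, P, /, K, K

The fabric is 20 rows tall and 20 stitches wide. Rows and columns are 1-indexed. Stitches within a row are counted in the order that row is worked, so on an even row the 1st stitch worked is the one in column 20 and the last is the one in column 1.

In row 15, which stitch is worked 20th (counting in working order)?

Stitch:
P

Derivation:
For row 15: chart row = ((15-1) mod 5) + 1 = 5; this is a RS (odd) row.
Chart row 5 tiled across columns 1-20: P P P / K K P P P / K K P P P / K K P P
RS: work column 1 to column 20, symbols as charted — the tiled row is the row as worked.
Counting 20 along the worked row gives P.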